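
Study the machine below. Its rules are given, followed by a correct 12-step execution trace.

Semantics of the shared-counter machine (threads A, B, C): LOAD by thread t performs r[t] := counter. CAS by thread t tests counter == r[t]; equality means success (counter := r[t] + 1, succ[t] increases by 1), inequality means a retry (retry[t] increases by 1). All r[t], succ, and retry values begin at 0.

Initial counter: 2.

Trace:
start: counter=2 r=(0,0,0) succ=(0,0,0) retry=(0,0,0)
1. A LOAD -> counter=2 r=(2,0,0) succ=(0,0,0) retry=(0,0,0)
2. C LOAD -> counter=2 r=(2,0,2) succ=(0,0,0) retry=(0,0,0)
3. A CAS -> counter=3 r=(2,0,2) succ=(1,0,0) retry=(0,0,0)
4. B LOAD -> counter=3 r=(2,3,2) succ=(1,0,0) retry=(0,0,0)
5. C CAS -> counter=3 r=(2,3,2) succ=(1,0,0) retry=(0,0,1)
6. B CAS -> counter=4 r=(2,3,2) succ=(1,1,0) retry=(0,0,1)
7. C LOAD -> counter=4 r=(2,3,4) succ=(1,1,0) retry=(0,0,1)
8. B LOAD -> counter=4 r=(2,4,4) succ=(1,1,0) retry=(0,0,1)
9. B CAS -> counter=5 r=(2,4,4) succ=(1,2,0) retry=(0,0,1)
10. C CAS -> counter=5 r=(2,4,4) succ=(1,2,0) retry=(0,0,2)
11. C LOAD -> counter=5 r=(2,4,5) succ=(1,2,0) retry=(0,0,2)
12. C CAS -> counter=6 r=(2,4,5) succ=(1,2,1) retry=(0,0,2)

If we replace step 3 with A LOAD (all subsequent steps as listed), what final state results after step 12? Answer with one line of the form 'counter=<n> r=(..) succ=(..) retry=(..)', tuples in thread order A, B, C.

(re-executing from step 3 with the substitution; state before step 3: counter=2 r=(2,0,2) succ=(0,0,0) retry=(0,0,0))
3. A LOAD -> counter=2 r=(2,0,2) succ=(0,0,0) retry=(0,0,0)
4. B LOAD -> counter=2 r=(2,2,2) succ=(0,0,0) retry=(0,0,0)
5. C CAS -> counter=3 r=(2,2,2) succ=(0,0,1) retry=(0,0,0)
6. B CAS -> counter=3 r=(2,2,2) succ=(0,0,1) retry=(0,1,0)
7. C LOAD -> counter=3 r=(2,2,3) succ=(0,0,1) retry=(0,1,0)
8. B LOAD -> counter=3 r=(2,3,3) succ=(0,0,1) retry=(0,1,0)
9. B CAS -> counter=4 r=(2,3,3) succ=(0,1,1) retry=(0,1,0)
10. C CAS -> counter=4 r=(2,3,3) succ=(0,1,1) retry=(0,1,1)
11. C LOAD -> counter=4 r=(2,3,4) succ=(0,1,1) retry=(0,1,1)
12. C CAS -> counter=5 r=(2,3,4) succ=(0,1,2) retry=(0,1,1)

counter=5 r=(2,3,4) succ=(0,1,2) retry=(0,1,1)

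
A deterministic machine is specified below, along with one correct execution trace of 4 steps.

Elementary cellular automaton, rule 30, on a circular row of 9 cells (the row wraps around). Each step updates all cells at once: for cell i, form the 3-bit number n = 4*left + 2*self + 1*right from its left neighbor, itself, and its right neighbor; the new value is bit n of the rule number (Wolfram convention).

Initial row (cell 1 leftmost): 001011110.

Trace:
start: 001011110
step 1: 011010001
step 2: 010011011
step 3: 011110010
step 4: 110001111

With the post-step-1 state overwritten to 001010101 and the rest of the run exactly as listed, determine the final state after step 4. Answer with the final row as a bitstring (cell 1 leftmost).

state after step 1 := 001010101
step 2: 111010101
step 3: 000010101
step 4: 100110101

100110101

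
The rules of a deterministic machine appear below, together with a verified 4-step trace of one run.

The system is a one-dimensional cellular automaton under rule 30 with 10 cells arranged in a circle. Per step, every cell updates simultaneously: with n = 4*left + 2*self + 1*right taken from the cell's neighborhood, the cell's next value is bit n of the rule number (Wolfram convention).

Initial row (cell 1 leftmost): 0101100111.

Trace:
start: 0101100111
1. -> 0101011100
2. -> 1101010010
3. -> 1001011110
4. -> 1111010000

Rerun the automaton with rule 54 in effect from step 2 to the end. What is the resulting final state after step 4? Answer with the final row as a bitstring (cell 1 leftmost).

(re-executing steps 2..4 under rule 54; state before step 2: 0101011100)
2. -> 1111100010
3. -> 0000010111
4. -> 1000111000

1000111000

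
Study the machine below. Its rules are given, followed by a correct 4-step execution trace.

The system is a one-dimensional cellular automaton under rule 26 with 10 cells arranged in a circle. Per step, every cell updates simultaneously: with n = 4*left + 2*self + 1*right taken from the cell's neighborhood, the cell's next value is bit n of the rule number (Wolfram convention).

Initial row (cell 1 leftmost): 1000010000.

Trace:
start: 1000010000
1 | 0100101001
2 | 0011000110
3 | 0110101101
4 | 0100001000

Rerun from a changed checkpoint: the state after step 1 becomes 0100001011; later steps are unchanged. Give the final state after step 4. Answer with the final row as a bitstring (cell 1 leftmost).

0001001000

state after step 1 := 0100001011
2 | 0010010010
3 | 0101101101
4 | 0001001000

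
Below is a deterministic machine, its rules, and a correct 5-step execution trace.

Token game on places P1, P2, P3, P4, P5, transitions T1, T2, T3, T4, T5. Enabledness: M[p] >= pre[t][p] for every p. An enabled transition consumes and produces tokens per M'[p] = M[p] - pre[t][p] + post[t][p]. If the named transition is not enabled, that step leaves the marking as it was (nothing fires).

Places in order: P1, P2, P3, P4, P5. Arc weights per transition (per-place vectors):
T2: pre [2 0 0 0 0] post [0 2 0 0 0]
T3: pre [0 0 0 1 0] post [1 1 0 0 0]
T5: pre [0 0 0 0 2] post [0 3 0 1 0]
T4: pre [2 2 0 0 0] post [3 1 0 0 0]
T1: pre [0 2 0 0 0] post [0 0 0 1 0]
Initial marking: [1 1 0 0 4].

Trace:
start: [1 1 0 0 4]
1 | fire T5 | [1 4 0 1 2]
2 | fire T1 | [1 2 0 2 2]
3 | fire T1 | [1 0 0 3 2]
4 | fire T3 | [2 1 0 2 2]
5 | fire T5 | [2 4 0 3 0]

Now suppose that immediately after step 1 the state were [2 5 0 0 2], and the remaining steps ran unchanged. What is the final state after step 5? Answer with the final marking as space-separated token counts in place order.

state after step 1 := [2 5 0 0 2]
2 | fire T1 | [2 3 0 1 2]
3 | fire T1 | [2 1 0 2 2]
4 | fire T3 | [3 2 0 1 2]
5 | fire T5 | [3 5 0 2 0]

3 5 0 2 0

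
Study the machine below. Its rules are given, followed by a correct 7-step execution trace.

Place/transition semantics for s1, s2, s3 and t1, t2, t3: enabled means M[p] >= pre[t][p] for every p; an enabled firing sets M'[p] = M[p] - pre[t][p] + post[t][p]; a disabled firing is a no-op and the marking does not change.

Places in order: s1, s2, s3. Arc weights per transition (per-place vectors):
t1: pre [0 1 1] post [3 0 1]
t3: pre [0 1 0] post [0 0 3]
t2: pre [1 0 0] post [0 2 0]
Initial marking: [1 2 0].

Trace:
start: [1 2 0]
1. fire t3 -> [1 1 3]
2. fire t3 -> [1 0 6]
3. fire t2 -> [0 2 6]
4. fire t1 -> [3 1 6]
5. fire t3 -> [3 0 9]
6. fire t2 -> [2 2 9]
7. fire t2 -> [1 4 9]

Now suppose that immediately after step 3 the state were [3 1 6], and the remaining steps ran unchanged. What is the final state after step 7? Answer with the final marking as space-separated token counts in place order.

4 4 6

state after step 3 := [3 1 6]
4. fire t1 -> [6 0 6]
5. fire t3 -> [6 0 6]
6. fire t2 -> [5 2 6]
7. fire t2 -> [4 4 6]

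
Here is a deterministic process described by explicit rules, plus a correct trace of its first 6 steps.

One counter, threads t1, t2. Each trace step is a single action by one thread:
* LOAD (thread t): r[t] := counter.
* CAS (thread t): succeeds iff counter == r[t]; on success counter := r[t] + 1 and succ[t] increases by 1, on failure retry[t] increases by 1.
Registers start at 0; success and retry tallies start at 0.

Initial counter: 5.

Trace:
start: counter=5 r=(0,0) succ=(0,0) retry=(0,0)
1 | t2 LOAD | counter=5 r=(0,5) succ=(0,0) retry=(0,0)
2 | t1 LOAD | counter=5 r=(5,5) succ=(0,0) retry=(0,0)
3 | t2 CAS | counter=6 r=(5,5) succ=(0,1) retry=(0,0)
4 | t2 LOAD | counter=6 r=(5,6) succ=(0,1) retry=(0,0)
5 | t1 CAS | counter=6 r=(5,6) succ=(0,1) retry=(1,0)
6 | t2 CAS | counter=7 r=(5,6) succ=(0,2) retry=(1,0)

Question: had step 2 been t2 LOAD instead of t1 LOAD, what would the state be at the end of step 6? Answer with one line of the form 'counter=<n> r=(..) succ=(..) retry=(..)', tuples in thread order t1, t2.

counter=7 r=(0,6) succ=(0,2) retry=(1,0)

(re-executing from step 2 with the substitution; state before step 2: counter=5 r=(0,5) succ=(0,0) retry=(0,0))
2 | t2 LOAD | counter=5 r=(0,5) succ=(0,0) retry=(0,0)
3 | t2 CAS | counter=6 r=(0,5) succ=(0,1) retry=(0,0)
4 | t2 LOAD | counter=6 r=(0,6) succ=(0,1) retry=(0,0)
5 | t1 CAS | counter=6 r=(0,6) succ=(0,1) retry=(1,0)
6 | t2 CAS | counter=7 r=(0,6) succ=(0,2) retry=(1,0)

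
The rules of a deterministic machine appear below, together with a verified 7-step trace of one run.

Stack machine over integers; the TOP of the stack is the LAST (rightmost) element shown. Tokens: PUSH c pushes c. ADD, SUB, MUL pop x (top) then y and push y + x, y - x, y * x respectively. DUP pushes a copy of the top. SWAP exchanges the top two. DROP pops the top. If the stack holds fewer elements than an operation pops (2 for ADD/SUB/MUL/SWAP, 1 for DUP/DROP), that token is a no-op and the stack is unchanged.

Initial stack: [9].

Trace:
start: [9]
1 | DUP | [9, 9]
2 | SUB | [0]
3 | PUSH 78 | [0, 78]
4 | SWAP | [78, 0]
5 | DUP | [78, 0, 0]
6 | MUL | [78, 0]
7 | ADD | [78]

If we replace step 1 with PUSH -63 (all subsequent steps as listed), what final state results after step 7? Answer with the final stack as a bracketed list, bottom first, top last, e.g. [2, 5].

[5262]

(re-executing from step 1 with the substitution; state before step 1: [9])
1 | PUSH -63 | [9, -63]
2 | SUB | [72]
3 | PUSH 78 | [72, 78]
4 | SWAP | [78, 72]
5 | DUP | [78, 72, 72]
6 | MUL | [78, 5184]
7 | ADD | [5262]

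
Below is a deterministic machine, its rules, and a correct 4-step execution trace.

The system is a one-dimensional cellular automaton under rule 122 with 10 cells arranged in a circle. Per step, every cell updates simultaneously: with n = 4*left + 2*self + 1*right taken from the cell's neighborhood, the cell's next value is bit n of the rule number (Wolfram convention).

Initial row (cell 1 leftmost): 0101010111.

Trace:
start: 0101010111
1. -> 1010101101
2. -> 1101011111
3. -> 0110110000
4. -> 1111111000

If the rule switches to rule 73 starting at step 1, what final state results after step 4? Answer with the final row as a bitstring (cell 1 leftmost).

(re-executing steps 1..4 under rule 73; state before step 1: 0101010111)
1. -> 0000000101
2. -> 0111110000
3. -> 0100010111
4. -> 0001000101

0001000101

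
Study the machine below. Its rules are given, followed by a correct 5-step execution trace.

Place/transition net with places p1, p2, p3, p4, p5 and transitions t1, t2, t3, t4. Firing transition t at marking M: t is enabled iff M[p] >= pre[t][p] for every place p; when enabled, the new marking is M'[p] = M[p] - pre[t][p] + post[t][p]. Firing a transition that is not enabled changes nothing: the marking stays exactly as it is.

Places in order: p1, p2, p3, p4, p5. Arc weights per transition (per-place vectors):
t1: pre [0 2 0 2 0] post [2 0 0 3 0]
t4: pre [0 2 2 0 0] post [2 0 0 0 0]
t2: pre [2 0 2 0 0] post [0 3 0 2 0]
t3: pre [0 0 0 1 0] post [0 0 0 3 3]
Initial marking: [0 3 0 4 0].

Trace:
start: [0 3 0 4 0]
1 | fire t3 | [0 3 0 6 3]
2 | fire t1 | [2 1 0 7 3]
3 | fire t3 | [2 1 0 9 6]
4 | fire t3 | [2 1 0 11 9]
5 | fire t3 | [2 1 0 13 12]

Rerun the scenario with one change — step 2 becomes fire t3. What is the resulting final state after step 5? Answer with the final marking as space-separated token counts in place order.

(re-executing from step 2 with the substitution; state before step 2: [0 3 0 6 3])
2 | fire t3 | [0 3 0 8 6]
3 | fire t3 | [0 3 0 10 9]
4 | fire t3 | [0 3 0 12 12]
5 | fire t3 | [0 3 0 14 15]

0 3 0 14 15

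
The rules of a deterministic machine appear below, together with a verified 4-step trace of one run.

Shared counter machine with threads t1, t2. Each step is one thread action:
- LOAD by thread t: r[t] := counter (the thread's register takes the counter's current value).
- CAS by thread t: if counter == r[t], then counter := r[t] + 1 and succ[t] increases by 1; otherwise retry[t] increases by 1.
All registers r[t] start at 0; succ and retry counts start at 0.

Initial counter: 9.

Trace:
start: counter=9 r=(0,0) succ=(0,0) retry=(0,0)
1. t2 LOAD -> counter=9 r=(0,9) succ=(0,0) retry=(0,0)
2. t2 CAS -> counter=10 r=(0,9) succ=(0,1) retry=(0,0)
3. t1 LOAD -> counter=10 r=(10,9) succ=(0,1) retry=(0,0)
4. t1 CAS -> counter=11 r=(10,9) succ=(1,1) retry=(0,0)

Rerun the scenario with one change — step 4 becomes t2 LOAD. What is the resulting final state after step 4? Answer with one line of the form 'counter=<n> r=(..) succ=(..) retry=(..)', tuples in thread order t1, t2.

counter=10 r=(10,10) succ=(0,1) retry=(0,0)

(re-executing from step 4 with the substitution; state before step 4: counter=10 r=(10,9) succ=(0,1) retry=(0,0))
4. t2 LOAD -> counter=10 r=(10,10) succ=(0,1) retry=(0,0)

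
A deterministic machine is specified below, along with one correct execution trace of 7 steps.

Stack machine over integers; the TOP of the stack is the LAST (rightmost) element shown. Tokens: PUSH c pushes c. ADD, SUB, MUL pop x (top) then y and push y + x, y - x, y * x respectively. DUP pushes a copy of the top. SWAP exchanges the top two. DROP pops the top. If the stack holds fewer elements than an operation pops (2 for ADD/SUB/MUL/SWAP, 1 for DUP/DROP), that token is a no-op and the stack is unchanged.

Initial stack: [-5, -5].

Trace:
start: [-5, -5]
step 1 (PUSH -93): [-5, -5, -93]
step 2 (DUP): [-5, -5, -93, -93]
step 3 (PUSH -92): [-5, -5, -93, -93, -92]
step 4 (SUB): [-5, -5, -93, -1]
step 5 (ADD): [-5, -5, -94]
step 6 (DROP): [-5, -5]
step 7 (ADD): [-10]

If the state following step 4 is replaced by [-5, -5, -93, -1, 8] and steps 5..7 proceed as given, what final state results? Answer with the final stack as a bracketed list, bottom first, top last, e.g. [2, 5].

state after step 4 := [-5, -5, -93, -1, 8]
step 5 (ADD): [-5, -5, -93, 7]
step 6 (DROP): [-5, -5, -93]
step 7 (ADD): [-5, -98]

[-5, -98]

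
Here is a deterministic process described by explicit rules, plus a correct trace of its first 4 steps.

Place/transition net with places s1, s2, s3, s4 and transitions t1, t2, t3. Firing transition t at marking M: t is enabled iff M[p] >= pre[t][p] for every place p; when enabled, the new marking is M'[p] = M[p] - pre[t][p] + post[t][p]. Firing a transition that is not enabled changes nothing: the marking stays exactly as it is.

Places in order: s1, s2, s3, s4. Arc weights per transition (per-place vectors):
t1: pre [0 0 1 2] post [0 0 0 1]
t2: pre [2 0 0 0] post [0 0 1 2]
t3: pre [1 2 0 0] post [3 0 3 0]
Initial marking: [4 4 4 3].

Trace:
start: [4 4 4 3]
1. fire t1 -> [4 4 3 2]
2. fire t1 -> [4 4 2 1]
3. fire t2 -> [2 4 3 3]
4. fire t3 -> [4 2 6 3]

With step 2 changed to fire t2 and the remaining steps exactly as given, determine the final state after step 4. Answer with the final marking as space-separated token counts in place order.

0 4 5 6

(re-executing from step 2 with the substitution; state before step 2: [4 4 3 2])
2. fire t2 -> [2 4 4 4]
3. fire t2 -> [0 4 5 6]
4. fire t3 -> [0 4 5 6]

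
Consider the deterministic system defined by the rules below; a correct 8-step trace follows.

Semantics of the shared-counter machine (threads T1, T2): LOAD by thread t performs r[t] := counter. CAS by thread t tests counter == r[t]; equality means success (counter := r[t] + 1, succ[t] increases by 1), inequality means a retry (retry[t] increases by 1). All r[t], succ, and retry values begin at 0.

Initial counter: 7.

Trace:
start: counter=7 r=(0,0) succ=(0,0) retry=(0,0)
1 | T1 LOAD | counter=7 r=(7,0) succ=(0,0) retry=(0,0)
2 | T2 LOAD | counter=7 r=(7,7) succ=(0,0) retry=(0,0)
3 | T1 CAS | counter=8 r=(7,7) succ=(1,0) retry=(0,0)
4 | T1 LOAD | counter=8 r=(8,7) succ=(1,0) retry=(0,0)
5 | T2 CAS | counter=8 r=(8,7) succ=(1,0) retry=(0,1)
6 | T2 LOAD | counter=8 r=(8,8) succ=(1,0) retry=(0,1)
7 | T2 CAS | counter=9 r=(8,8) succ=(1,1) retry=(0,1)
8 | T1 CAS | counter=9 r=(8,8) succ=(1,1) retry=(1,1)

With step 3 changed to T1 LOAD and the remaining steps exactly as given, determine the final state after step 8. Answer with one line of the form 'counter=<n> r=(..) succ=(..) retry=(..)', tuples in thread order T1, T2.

(re-executing from step 3 with the substitution; state before step 3: counter=7 r=(7,7) succ=(0,0) retry=(0,0))
3 | T1 LOAD | counter=7 r=(7,7) succ=(0,0) retry=(0,0)
4 | T1 LOAD | counter=7 r=(7,7) succ=(0,0) retry=(0,0)
5 | T2 CAS | counter=8 r=(7,7) succ=(0,1) retry=(0,0)
6 | T2 LOAD | counter=8 r=(7,8) succ=(0,1) retry=(0,0)
7 | T2 CAS | counter=9 r=(7,8) succ=(0,2) retry=(0,0)
8 | T1 CAS | counter=9 r=(7,8) succ=(0,2) retry=(1,0)

counter=9 r=(7,8) succ=(0,2) retry=(1,0)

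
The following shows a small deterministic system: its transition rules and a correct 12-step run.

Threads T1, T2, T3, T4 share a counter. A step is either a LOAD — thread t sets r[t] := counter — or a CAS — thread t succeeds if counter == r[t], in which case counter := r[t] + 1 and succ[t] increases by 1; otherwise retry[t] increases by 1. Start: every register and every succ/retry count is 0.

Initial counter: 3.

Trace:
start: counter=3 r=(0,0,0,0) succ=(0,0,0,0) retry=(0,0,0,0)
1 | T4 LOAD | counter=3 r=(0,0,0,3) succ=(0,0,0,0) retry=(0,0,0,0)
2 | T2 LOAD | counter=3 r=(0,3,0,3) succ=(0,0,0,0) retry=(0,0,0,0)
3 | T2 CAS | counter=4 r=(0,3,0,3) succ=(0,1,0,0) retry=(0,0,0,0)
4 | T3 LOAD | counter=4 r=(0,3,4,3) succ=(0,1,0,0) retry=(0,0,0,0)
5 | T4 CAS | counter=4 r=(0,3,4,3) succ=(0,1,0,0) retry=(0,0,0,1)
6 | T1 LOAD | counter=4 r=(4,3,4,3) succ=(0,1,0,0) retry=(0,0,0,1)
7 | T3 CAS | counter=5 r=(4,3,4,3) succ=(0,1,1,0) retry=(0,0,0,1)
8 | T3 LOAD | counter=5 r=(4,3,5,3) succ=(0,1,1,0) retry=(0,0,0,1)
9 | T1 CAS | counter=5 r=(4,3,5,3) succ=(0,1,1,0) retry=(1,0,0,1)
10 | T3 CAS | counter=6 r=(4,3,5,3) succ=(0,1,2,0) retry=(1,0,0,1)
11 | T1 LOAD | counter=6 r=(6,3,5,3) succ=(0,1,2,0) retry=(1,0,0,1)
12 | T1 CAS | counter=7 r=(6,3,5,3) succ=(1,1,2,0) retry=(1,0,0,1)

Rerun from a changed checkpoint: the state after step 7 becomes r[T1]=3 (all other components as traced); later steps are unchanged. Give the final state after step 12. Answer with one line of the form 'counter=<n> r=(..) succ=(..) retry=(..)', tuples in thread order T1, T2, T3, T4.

state after step 7 := counter=5 r=(3,3,4,3) succ=(0,1,1,0) retry=(0,0,0,1)
8 | T3 LOAD | counter=5 r=(3,3,5,3) succ=(0,1,1,0) retry=(0,0,0,1)
9 | T1 CAS | counter=5 r=(3,3,5,3) succ=(0,1,1,0) retry=(1,0,0,1)
10 | T3 CAS | counter=6 r=(3,3,5,3) succ=(0,1,2,0) retry=(1,0,0,1)
11 | T1 LOAD | counter=6 r=(6,3,5,3) succ=(0,1,2,0) retry=(1,0,0,1)
12 | T1 CAS | counter=7 r=(6,3,5,3) succ=(1,1,2,0) retry=(1,0,0,1)

counter=7 r=(6,3,5,3) succ=(1,1,2,0) retry=(1,0,0,1)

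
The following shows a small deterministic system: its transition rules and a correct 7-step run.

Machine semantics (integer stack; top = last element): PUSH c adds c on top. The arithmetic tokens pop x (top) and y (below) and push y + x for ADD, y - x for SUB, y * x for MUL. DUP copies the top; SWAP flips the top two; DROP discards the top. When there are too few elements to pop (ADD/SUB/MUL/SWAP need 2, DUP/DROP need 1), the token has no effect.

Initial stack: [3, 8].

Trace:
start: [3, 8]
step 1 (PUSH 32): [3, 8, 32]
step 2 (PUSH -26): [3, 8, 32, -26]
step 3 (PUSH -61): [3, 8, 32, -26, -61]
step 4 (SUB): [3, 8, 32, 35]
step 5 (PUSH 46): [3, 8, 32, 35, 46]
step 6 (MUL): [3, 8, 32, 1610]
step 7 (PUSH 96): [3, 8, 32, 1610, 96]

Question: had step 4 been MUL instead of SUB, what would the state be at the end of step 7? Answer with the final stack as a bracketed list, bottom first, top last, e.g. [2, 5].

[3, 8, 32, 72956, 96]

(re-executing from step 4 with the substitution; state before step 4: [3, 8, 32, -26, -61])
step 4 (MUL): [3, 8, 32, 1586]
step 5 (PUSH 46): [3, 8, 32, 1586, 46]
step 6 (MUL): [3, 8, 32, 72956]
step 7 (PUSH 96): [3, 8, 32, 72956, 96]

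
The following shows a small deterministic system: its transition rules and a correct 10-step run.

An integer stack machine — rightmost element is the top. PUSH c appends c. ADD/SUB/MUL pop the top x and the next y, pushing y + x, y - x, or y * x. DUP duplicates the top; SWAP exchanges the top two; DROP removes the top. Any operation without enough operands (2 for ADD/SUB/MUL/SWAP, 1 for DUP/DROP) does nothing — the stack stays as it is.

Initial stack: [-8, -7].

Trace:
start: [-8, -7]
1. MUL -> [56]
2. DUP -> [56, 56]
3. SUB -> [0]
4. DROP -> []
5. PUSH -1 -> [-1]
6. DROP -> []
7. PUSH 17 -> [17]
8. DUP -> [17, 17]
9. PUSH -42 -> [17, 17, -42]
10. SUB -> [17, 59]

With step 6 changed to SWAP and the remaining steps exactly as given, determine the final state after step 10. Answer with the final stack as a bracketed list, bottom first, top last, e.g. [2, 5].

[-1, 17, 59]

(re-executing from step 6 with the substitution; state before step 6: [-1])
6. SWAP -> [-1]
7. PUSH 17 -> [-1, 17]
8. DUP -> [-1, 17, 17]
9. PUSH -42 -> [-1, 17, 17, -42]
10. SUB -> [-1, 17, 59]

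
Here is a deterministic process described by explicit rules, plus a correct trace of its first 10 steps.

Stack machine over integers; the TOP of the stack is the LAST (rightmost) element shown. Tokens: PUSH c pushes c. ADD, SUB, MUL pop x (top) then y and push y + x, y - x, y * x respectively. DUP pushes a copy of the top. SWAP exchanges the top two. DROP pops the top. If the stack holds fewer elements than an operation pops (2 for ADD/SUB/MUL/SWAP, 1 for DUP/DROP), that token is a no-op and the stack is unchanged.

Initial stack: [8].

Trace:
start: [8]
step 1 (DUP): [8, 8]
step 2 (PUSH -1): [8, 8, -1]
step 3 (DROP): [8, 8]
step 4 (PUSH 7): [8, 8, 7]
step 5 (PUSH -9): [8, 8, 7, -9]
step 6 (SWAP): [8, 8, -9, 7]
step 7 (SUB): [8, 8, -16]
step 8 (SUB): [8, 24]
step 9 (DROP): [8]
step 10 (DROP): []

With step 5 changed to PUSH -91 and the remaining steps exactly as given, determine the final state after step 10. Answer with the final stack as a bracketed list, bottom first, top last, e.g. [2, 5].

(re-executing from step 5 with the substitution; state before step 5: [8, 8, 7])
step 5 (PUSH -91): [8, 8, 7, -91]
step 6 (SWAP): [8, 8, -91, 7]
step 7 (SUB): [8, 8, -98]
step 8 (SUB): [8, 106]
step 9 (DROP): [8]
step 10 (DROP): []

[]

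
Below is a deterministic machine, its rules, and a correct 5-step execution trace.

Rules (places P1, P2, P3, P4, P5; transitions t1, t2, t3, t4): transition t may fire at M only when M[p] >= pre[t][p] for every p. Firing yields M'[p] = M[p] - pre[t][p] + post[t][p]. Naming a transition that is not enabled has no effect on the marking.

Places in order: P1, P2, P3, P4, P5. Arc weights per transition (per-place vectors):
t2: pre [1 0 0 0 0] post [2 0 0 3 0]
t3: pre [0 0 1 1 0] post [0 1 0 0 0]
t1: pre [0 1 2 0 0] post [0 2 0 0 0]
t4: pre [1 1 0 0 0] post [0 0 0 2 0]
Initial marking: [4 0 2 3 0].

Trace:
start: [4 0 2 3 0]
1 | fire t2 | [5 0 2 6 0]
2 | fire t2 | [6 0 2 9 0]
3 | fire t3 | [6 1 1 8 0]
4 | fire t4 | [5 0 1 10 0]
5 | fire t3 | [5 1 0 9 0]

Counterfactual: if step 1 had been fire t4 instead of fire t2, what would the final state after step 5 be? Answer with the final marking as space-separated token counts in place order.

(re-executing from step 1 with the substitution; state before step 1: [4 0 2 3 0])
1 | fire t4 | [4 0 2 3 0]
2 | fire t2 | [5 0 2 6 0]
3 | fire t3 | [5 1 1 5 0]
4 | fire t4 | [4 0 1 7 0]
5 | fire t3 | [4 1 0 6 0]

4 1 0 6 0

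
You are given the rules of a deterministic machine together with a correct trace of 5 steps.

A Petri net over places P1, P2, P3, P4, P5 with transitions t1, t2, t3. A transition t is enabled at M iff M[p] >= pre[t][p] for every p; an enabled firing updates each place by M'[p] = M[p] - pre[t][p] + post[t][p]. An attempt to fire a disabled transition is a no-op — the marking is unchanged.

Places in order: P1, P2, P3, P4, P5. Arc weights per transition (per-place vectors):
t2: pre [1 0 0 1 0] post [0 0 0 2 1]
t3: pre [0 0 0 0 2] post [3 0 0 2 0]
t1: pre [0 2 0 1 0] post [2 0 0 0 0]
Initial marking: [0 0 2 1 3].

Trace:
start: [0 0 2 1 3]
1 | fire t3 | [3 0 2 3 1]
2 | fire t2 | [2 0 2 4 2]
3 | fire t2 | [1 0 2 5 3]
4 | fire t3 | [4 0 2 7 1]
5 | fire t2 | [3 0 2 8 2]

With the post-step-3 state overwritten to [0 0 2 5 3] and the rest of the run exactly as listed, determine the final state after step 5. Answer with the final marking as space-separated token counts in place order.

state after step 3 := [0 0 2 5 3]
4 | fire t3 | [3 0 2 7 1]
5 | fire t2 | [2 0 2 8 2]

2 0 2 8 2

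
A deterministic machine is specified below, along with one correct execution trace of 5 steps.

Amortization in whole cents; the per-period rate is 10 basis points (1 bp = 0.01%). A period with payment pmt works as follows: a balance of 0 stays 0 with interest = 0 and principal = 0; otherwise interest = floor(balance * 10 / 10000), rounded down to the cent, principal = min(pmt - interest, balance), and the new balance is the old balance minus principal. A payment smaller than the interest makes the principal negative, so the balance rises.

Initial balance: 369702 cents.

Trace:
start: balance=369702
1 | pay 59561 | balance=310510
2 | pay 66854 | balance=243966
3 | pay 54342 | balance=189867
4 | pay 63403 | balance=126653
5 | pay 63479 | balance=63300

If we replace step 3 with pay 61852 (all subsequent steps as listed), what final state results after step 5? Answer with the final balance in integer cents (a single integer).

55776

(re-executing from step 3 with the substitution; state before step 3: balance=243966)
3 | pay 61852 | balance=182357
4 | pay 63403 | balance=119136
5 | pay 63479 | balance=55776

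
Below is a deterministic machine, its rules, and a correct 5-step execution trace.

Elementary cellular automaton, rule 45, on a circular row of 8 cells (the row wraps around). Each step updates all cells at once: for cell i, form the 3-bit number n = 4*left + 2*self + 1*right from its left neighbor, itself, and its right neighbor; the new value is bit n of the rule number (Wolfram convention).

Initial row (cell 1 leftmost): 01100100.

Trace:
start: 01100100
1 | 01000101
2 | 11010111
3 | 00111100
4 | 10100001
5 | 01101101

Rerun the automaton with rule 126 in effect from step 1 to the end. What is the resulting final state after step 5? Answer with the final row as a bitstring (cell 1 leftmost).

(re-executing steps 1..5 under rule 126; state before step 1: 01100100)
1 | 11111110
2 | 10000011
3 | 11000110
4 | 11101111
5 | 00111000

00111000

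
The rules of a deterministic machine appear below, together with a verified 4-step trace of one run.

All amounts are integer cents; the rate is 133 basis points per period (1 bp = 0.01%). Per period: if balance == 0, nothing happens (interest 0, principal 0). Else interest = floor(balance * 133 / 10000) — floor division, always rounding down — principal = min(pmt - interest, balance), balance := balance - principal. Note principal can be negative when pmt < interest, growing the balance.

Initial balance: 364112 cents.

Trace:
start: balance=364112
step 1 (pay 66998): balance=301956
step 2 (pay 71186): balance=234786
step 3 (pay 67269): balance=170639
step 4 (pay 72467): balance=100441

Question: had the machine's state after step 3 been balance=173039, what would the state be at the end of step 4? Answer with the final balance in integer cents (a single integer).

102873

state after step 3 := balance=173039
step 4 (pay 72467): balance=102873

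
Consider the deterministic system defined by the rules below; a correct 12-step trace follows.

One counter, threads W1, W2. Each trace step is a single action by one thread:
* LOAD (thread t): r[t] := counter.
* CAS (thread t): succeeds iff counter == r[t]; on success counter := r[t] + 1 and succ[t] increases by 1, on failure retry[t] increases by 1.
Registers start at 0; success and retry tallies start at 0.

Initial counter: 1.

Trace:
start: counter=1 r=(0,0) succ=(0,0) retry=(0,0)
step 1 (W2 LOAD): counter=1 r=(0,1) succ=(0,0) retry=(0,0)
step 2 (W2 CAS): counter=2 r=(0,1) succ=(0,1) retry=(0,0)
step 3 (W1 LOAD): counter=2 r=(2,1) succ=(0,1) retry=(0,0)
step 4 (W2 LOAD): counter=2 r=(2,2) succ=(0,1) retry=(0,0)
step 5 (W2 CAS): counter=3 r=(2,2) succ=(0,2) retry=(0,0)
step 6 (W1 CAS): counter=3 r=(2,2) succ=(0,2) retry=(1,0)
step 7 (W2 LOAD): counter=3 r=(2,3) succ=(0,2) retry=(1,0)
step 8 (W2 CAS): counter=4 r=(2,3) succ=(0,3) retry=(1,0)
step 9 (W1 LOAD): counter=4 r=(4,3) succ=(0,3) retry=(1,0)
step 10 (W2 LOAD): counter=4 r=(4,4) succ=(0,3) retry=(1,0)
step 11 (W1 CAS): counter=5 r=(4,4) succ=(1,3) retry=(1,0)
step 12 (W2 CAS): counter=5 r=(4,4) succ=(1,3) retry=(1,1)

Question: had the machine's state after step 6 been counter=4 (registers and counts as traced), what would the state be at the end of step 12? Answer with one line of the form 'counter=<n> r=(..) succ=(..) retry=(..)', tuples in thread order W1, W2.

counter=6 r=(5,5) succ=(1,3) retry=(1,1)

state after step 6 := counter=4 r=(2,2) succ=(0,2) retry=(1,0)
step 7 (W2 LOAD): counter=4 r=(2,4) succ=(0,2) retry=(1,0)
step 8 (W2 CAS): counter=5 r=(2,4) succ=(0,3) retry=(1,0)
step 9 (W1 LOAD): counter=5 r=(5,4) succ=(0,3) retry=(1,0)
step 10 (W2 LOAD): counter=5 r=(5,5) succ=(0,3) retry=(1,0)
step 11 (W1 CAS): counter=6 r=(5,5) succ=(1,3) retry=(1,0)
step 12 (W2 CAS): counter=6 r=(5,5) succ=(1,3) retry=(1,1)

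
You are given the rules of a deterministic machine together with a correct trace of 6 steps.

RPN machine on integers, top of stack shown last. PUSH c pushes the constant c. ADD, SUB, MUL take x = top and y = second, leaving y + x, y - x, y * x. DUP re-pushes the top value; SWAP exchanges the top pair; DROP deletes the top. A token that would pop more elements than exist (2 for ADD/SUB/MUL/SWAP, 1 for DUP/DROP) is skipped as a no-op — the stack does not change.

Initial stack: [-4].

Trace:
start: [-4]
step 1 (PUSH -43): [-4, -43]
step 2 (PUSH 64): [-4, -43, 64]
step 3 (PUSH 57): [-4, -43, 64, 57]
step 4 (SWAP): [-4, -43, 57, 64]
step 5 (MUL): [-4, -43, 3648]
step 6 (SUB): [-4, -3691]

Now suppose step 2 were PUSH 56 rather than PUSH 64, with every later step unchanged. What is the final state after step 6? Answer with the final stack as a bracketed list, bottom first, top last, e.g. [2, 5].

(re-executing from step 2 with the substitution; state before step 2: [-4, -43])
step 2 (PUSH 56): [-4, -43, 56]
step 3 (PUSH 57): [-4, -43, 56, 57]
step 4 (SWAP): [-4, -43, 57, 56]
step 5 (MUL): [-4, -43, 3192]
step 6 (SUB): [-4, -3235]

[-4, -3235]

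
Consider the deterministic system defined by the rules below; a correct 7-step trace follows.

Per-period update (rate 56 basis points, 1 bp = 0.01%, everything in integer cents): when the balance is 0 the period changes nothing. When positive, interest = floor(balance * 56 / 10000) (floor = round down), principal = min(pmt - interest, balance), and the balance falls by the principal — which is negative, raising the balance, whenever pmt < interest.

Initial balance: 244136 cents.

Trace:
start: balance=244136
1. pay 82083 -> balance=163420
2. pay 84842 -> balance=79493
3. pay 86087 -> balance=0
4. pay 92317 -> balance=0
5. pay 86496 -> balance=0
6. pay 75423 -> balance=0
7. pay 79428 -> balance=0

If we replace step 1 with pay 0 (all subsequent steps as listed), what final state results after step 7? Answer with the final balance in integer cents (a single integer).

(re-executing from step 1 with the substitution; state before step 1: balance=244136)
1. pay 0 -> balance=245503
2. pay 84842 -> balance=162035
3. pay 86087 -> balance=76855
4. pay 92317 -> balance=0
5. pay 86496 -> balance=0
6. pay 75423 -> balance=0
7. pay 79428 -> balance=0

0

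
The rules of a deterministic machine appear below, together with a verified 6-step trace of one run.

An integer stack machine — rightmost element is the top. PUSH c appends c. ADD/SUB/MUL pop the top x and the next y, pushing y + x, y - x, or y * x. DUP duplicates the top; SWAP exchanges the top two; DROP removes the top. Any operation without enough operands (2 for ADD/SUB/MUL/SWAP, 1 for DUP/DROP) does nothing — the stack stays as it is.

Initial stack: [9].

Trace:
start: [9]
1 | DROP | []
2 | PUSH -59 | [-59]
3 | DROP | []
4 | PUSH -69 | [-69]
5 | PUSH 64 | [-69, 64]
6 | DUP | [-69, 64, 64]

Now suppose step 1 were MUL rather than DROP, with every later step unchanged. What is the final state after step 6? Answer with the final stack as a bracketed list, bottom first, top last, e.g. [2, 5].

[9, -69, 64, 64]

(re-executing from step 1 with the substitution; state before step 1: [9])
1 | MUL | [9]
2 | PUSH -59 | [9, -59]
3 | DROP | [9]
4 | PUSH -69 | [9, -69]
5 | PUSH 64 | [9, -69, 64]
6 | DUP | [9, -69, 64, 64]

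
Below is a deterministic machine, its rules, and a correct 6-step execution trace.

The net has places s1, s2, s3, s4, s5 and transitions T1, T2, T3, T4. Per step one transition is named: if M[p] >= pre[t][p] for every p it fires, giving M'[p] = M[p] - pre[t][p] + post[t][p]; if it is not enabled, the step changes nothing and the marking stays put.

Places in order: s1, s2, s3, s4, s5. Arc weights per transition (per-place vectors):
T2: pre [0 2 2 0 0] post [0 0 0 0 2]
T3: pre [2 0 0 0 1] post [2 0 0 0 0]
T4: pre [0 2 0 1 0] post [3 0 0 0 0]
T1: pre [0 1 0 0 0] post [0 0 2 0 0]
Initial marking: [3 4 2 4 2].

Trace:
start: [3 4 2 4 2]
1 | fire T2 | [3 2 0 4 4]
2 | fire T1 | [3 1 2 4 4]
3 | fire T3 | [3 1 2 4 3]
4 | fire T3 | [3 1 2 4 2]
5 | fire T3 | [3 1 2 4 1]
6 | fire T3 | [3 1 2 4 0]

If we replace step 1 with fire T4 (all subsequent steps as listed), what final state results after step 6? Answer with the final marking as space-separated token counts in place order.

(re-executing from step 1 with the substitution; state before step 1: [3 4 2 4 2])
1 | fire T4 | [6 2 2 3 2]
2 | fire T1 | [6 1 4 3 2]
3 | fire T3 | [6 1 4 3 1]
4 | fire T3 | [6 1 4 3 0]
5 | fire T3 | [6 1 4 3 0]
6 | fire T3 | [6 1 4 3 0]

6 1 4 3 0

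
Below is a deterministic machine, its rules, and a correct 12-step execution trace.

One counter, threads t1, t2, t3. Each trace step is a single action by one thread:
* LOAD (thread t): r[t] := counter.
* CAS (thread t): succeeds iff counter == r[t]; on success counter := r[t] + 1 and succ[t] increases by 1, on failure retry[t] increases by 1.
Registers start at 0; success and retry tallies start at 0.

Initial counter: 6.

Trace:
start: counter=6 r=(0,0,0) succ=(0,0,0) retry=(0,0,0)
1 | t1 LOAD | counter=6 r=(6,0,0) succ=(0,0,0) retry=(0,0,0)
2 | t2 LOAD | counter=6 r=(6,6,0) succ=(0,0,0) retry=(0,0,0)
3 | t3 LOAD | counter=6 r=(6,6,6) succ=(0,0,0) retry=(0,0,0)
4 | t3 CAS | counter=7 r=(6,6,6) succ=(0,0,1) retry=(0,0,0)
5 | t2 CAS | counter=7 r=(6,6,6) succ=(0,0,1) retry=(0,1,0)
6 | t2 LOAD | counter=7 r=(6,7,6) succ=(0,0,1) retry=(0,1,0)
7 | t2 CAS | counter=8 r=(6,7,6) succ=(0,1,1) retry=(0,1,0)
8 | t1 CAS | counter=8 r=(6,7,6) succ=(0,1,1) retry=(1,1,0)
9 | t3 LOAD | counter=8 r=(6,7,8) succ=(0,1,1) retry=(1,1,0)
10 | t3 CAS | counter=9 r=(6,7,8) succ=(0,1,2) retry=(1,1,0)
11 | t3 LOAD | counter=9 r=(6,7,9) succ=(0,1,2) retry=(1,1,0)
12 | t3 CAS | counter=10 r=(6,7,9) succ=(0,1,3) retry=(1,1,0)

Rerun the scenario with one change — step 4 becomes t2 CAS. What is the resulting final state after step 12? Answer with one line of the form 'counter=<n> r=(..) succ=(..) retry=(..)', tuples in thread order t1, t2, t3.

(re-executing from step 4 with the substitution; state before step 4: counter=6 r=(6,6,6) succ=(0,0,0) retry=(0,0,0))
4 | t2 CAS | counter=7 r=(6,6,6) succ=(0,1,0) retry=(0,0,0)
5 | t2 CAS | counter=7 r=(6,6,6) succ=(0,1,0) retry=(0,1,0)
6 | t2 LOAD | counter=7 r=(6,7,6) succ=(0,1,0) retry=(0,1,0)
7 | t2 CAS | counter=8 r=(6,7,6) succ=(0,2,0) retry=(0,1,0)
8 | t1 CAS | counter=8 r=(6,7,6) succ=(0,2,0) retry=(1,1,0)
9 | t3 LOAD | counter=8 r=(6,7,8) succ=(0,2,0) retry=(1,1,0)
10 | t3 CAS | counter=9 r=(6,7,8) succ=(0,2,1) retry=(1,1,0)
11 | t3 LOAD | counter=9 r=(6,7,9) succ=(0,2,1) retry=(1,1,0)
12 | t3 CAS | counter=10 r=(6,7,9) succ=(0,2,2) retry=(1,1,0)

counter=10 r=(6,7,9) succ=(0,2,2) retry=(1,1,0)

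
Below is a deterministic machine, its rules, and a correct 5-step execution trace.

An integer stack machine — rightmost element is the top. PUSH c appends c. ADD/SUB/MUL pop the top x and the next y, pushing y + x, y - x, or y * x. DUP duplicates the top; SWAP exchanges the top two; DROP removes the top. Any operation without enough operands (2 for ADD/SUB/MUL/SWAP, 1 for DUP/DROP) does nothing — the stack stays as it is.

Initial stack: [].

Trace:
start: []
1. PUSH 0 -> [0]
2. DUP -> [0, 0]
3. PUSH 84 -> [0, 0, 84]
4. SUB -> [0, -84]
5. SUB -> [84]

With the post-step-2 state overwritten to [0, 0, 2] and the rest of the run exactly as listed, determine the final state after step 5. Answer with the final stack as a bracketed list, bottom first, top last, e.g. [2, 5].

[0, 82]

state after step 2 := [0, 0, 2]
3. PUSH 84 -> [0, 0, 2, 84]
4. SUB -> [0, 0, -82]
5. SUB -> [0, 82]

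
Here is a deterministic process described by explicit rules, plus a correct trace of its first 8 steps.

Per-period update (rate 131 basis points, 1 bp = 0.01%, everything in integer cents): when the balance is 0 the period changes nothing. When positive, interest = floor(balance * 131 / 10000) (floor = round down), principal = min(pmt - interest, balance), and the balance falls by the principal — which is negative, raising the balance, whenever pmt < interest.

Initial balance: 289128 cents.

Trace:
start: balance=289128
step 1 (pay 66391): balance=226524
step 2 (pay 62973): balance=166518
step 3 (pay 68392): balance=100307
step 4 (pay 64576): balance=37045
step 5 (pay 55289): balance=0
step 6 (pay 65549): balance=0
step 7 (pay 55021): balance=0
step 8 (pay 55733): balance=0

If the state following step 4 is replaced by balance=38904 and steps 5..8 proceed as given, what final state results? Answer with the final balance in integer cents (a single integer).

0

state after step 4 := balance=38904
step 5 (pay 55289): balance=0
step 6 (pay 65549): balance=0
step 7 (pay 55021): balance=0
step 8 (pay 55733): balance=0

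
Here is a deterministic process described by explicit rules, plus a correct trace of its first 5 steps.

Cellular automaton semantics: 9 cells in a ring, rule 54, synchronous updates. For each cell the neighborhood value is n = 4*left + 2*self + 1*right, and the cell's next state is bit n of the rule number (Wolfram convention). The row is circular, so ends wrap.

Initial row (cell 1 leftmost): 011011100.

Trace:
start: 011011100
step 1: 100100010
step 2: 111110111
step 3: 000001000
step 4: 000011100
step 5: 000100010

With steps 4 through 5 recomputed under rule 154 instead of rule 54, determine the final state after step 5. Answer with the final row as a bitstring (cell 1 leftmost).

000100010

(re-executing steps 4..5 under rule 154; state before step 4: 000001000)
step 4: 000010100
step 5: 000100010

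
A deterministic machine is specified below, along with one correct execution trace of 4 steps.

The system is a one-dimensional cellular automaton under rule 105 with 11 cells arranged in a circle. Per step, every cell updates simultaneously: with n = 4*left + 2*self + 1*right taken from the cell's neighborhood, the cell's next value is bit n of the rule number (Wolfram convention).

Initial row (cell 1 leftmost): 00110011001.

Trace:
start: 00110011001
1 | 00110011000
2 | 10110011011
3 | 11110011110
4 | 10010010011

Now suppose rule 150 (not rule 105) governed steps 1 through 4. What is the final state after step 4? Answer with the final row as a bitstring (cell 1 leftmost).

(re-executing steps 1..4 under rule 150; state before step 1: 00110011001)
1 | 11001100111
2 | 10110011011
3 | 00001100001
4 | 10010010011

10010010011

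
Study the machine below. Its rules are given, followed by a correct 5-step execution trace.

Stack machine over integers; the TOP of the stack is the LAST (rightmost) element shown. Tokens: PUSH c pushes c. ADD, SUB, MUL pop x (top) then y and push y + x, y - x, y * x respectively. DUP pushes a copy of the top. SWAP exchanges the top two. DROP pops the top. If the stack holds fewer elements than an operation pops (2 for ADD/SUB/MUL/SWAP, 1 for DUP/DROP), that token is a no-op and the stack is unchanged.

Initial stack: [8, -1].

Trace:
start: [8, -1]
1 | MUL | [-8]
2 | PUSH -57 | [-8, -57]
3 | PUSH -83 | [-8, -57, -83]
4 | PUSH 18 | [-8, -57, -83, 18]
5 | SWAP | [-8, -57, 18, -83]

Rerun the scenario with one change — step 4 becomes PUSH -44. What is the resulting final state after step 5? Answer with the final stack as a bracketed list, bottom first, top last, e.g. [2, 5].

[-8, -57, -44, -83]

(re-executing from step 4 with the substitution; state before step 4: [-8, -57, -83])
4 | PUSH -44 | [-8, -57, -83, -44]
5 | SWAP | [-8, -57, -44, -83]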